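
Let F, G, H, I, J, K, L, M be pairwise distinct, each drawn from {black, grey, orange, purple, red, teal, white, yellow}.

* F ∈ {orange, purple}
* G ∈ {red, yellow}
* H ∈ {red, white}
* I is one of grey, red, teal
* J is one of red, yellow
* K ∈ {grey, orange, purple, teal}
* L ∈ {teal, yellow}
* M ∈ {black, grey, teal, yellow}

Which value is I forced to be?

grey

The 8 variables draw from only 8 values {black, grey, orange, purple, red, teal, white, yellow}, so each is used; only M can be black, hence M = black.
The 7 still-open variables together cover exactly {grey, orange, purple, red, teal, white, yellow} — 7 values for 7 variables — and white appears only in H's list, so H = white.
The 2 variables G and J are confined to {red, yellow}, which locks those values in; drop them from I, L.
L's domain is down to {teal}, so L = teal. Remove teal from I, K.
So I = grey.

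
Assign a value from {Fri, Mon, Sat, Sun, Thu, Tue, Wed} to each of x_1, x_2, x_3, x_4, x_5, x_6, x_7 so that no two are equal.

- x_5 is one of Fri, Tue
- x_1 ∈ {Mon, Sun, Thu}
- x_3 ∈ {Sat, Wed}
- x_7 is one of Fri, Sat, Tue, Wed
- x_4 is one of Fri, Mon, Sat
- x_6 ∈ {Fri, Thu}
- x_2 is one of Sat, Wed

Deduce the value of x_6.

The 7 variables draw from only 7 values {Fri, Mon, Sat, Sun, Thu, Tue, Wed}, so each is used; only x_1 can be Sun, hence x_1 = Sun.
The 6 still-open variables draw from only 6 values {Fri, Mon, Sat, Thu, Tue, Wed}, so each is used; only x_4 can be Mon, hence x_4 = Mon.
The 5 still-open variables together cover exactly {Fri, Sat, Thu, Tue, Wed} — 5 values for 5 variables — and Thu appears only in x_6's list, so x_6 = Thu.

Thu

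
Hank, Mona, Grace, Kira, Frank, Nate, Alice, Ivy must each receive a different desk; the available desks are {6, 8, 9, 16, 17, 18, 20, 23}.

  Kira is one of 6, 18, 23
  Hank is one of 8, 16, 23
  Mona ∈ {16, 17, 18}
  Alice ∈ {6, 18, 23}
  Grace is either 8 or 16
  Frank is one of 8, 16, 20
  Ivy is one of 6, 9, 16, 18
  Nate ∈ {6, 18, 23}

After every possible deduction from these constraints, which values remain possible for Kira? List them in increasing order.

6, 18, 23

Among the 8 variables, 9 fits only Ivy (and all 8 values in {6, 8, 9, 16, 17, 18, 20, 23} must be used), so Ivy = 9.
Among the 7 still-open variables, 17 fits only Mona (and all 7 values in {6, 8, 16, 17, 18, 20, 23} must be used), so Mona = 17.
The 6 still-open variables together cover exactly {6, 8, 16, 18, 20, 23} — 6 values for 6 variables — and 20 appears only in Frank's list, so Frank = 20.
The 3 variables Kira, Nate, Alice are confined to {6, 18, 23}, which locks those values in; drop them from Hank.
No further eliminations apply; Kira can still be any of 6, 18, 23.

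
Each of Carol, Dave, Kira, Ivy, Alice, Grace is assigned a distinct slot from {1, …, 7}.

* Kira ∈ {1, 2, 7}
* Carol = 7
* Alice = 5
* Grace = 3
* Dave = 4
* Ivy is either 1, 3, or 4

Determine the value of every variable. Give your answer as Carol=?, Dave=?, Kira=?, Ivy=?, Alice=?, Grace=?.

Carol=7, Dave=4, Kira=2, Ivy=1, Alice=5, Grace=3

Carol has just one choice, so Carol = 7. Eliminate 7 elsewhere: Kira.
Dave must be 4 (only option left). So Ivy can't be 4.
That leaves Alice = 5.
Grace has just one choice, so Grace = 3. Eliminate 3 elsewhere: Ivy.
Ivy's domain is down to {1}, so Ivy = 1. Strike 1 from Kira.
Kira has just one choice, so Kira = 2.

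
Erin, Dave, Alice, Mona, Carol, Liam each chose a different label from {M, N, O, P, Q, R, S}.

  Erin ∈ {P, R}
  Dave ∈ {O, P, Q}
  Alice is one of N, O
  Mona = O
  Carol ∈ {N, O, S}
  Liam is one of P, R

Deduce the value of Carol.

Mona must be O (only option left). Strike O from Dave, Alice, Carol.
Alice's domain is down to {N}, so Alice = N. Strike N from Carol.
So Carol = S.

S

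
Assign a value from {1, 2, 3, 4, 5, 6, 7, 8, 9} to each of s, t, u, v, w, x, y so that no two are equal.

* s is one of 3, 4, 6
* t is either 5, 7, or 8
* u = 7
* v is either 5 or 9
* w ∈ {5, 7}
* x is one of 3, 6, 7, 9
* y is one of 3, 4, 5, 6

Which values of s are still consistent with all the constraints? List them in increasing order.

3, 4, 6

u's domain is down to {7}, so u = 7. Eliminate 7 elsewhere: t, w, x.
w has just one choice, so w = 5. Remove 5 from t, v, y.
t must be 8 (only option left).
v has just one choice, so v = 9. Eliminate 9 elsewhere: x.
No further eliminations apply; s can still be any of 3, 4, 6.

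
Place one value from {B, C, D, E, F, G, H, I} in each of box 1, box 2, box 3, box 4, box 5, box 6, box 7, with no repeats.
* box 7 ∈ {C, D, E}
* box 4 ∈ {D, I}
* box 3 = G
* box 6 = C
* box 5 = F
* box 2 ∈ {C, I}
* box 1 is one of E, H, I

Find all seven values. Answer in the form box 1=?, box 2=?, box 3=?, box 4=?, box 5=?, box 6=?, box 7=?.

box 1=H, box 2=I, box 3=G, box 4=D, box 5=F, box 6=C, box 7=E

box 3 must be G (only option left).
box 5's domain is down to {F}, so box 5 = F.
box 6 must be C (only option left). Eliminate C elsewhere: box 2, box 7.
box 2 must be I (only option left). Strike I from box 1, box 4.
box 4's domain is down to {D}, so box 4 = D. So box 7 can't be D.
That leaves box 7 = E. Strike E from box 1.
box 1 has just one choice, so box 1 = H.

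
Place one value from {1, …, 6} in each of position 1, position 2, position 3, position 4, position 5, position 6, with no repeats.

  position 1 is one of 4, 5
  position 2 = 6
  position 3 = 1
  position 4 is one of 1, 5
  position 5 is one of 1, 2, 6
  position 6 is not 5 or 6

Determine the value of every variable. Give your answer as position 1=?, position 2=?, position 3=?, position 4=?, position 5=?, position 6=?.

position 2 has just one choice, so position 2 = 6. So position 5 can't be 6.
position 3's domain is down to {1}, so position 3 = 1. Strike 1 from position 4, position 5, position 6.
position 4 has just one choice, so position 4 = 5. So position 1 can't be 5.
That leaves position 5 = 2. So position 6 can't be 2.
That leaves position 1 = 4. Remove 4 from position 6.
position 6 has just one choice, so position 6 = 3.

position 1=4, position 2=6, position 3=1, position 4=5, position 5=2, position 6=3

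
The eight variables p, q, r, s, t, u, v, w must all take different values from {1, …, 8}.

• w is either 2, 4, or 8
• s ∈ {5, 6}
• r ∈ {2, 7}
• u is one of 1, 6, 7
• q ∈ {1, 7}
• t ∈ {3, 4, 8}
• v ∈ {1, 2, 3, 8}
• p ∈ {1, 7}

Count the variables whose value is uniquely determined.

Among the 8 variables, 5 fits only s (and all 8 values in {1, 2, 3, 4, 5, 6, 7, 8} must be used), so s = 5.
Among the 7 still-open variables, 6 fits only u (and all 7 values in {1, 2, 3, 4, 6, 7, 8} must be used), so u = 6.
The 2 variables p and q are confined to {1, 7}, which locks those values in; drop them from r, v.
That leaves r = 2. So v, w can't be 2.
Determined: r=2, s=5, u=6. The other variables each still have more than one consistent value. That makes 3.

3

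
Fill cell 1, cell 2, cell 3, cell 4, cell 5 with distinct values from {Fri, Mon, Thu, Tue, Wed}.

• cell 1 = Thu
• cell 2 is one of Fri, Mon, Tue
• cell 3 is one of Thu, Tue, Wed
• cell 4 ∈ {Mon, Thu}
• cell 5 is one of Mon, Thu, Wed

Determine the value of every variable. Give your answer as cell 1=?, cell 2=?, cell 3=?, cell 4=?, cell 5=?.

cell 1 must be Thu (only option left). Strike Thu from cell 3, cell 4, cell 5.
cell 4 must be Mon (only option left). Eliminate Mon elsewhere: cell 2, cell 5.
cell 5's domain is down to {Wed}, so cell 5 = Wed. Remove Wed from cell 3.
cell 3 has just one choice, so cell 3 = Tue. Eliminate Tue elsewhere: cell 2.
cell 2's domain is down to {Fri}, so cell 2 = Fri.

cell 1=Thu, cell 2=Fri, cell 3=Tue, cell 4=Mon, cell 5=Wed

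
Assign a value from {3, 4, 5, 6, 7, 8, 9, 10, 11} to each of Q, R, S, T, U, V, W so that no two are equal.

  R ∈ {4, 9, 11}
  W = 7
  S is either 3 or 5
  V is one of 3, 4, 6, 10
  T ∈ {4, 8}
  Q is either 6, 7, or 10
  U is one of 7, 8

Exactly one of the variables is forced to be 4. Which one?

T

W's domain is down to {7}, so W = 7. Eliminate 7 elsewhere: Q, U.
U must be 8 (only option left). Remove 8 from T.
So 4 goes to T.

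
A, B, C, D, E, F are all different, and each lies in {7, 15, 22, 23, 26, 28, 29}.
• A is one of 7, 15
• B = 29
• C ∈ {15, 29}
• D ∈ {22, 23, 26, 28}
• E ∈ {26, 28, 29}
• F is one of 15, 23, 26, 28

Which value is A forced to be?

B's domain is down to {29}, so B = 29. Strike 29 from C, E.
C has just one choice, so C = 15. Strike 15 from A, F.
So A = 7.

7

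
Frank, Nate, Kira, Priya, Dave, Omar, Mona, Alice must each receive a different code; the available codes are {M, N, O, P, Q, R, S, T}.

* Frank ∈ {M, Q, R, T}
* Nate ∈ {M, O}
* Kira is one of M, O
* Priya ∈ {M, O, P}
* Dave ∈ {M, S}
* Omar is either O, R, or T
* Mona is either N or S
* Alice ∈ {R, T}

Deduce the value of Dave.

S

The 8 variables draw from only 8 values {M, N, O, P, Q, R, S, T}, so each is used; only Mona can be N, hence Mona = N.
Among the 7 still-open variables, P fits only Priya (and all 7 values in {M, O, P, Q, R, S, T} must be used), so Priya = P.
The 6 still-open variables together cover exactly {M, O, Q, R, S, T} — 6 values for 6 variables — and Q appears only in Frank's list, so Frank = Q.
The 5 still-open variables together cover exactly {M, O, R, S, T} — 5 values for 5 variables — and S appears only in Dave's list, so Dave = S.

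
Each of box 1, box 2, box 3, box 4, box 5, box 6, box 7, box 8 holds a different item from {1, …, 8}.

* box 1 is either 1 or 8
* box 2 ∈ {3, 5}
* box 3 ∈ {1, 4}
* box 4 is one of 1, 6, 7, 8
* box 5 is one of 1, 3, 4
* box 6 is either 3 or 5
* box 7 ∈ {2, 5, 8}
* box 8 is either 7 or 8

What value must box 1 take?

The 8 variables draw from only 8 values {1, 2, 3, 4, 5, 6, 7, 8}, so each is used; only box 7 can be 2, hence box 7 = 2.
Among the 7 still-open variables, 6 fits only box 4 (and all 7 values in {1, 3, 4, 5, 6, 7, 8} must be used), so box 4 = 6.
The 6 still-open variables draw from only 6 values {1, 3, 4, 5, 7, 8}, so each is used; only box 8 can be 7, hence box 8 = 7.
Among the 5 still-open variables, 8 fits only box 1 (and all 5 values in {1, 3, 4, 5, 8} must be used), so box 1 = 8.

8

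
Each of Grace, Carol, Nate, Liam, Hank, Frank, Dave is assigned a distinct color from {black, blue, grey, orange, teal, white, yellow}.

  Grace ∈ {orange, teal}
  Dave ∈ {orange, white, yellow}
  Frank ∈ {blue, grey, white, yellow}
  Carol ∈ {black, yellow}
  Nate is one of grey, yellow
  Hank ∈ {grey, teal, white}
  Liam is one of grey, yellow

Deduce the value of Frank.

The 7 variables together cover exactly {black, blue, grey, orange, teal, white, yellow} — 7 values for 7 variables — and black appears only in Carol's list, so Carol = black.
The 6 still-open variables draw from only 6 values {blue, grey, orange, teal, white, yellow}, so each is used; only Frank can be blue, hence Frank = blue.

blue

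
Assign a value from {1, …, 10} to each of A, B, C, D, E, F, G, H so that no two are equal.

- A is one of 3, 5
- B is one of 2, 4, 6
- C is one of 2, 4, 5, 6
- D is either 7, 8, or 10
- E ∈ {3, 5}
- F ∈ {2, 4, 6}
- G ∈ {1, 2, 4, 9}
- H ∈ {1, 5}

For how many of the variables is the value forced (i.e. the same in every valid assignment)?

A and E between them cover only {3, 5} — a naked pair. Remove those values from C, H.
H must be 1 (only option left). So G can't be 1.
The 3 variables B, C, F are confined to {2, 4, 6}, which locks those values in; drop them from G.
G must be 9 (only option left).
Determined: G=9, H=1. The other variables each still have more than one consistent value. That makes 2.

2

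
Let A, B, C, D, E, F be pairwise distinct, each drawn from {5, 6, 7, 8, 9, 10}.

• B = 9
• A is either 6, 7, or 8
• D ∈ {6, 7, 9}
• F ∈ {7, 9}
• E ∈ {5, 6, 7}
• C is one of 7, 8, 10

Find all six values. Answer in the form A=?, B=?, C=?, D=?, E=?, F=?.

A=8, B=9, C=10, D=6, E=5, F=7

B's domain is down to {9}, so B = 9. Strike 9 from D, F.
F has just one choice, so F = 7. Strike 7 from A, C, D, E.
That leaves D = 6. Strike 6 from A, E.
That leaves E = 5.
A must be 8 (only option left). Remove 8 from C.
C's domain is down to {10}, so C = 10.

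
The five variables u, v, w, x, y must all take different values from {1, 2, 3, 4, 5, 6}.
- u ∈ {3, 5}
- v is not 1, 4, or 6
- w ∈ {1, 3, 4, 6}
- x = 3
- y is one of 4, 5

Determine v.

2

x must be 3 (only option left). Remove 3 from u, v, w.
That leaves u = 5. Eliminate 5 elsewhere: v, y.
So v = 2.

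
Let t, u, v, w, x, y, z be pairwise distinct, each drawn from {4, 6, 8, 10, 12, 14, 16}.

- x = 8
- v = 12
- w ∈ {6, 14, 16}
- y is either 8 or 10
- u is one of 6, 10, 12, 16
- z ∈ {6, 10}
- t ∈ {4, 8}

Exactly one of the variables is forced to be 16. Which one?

u

v's domain is down to {12}, so v = 12. Remove 12 from u.
x must be 8 (only option left). Remove 8 from t, y.
y must be 10 (only option left). Remove 10 from u, z.
z must be 6 (only option left). So u, w can't be 6.
So 16 goes to u.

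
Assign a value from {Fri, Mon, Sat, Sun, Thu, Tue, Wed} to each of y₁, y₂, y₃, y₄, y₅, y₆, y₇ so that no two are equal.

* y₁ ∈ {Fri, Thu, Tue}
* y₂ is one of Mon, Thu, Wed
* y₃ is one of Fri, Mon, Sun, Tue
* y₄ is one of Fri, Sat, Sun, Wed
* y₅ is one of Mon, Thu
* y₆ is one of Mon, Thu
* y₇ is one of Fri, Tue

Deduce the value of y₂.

Wed

The 7 variables draw from only 7 values {Fri, Mon, Sat, Sun, Thu, Tue, Wed}, so each is used; only y₄ can be Sat, hence y₄ = Sat.
The 6 still-open variables draw from only 6 values {Fri, Mon, Sun, Thu, Tue, Wed}, so each is used; only y₃ can be Sun, hence y₃ = Sun.
The 5 still-open variables draw from only 5 values {Fri, Mon, Thu, Tue, Wed}, so each is used; only y₂ can be Wed, hence y₂ = Wed.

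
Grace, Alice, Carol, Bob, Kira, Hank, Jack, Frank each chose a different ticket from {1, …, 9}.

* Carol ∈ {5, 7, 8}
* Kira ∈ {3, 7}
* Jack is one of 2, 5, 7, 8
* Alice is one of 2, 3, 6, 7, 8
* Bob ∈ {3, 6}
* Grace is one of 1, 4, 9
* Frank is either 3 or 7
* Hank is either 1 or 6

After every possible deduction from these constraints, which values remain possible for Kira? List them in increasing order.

3, 7

Kira and Frank share exactly the 2 values {3, 7}; by pigeonhole those values go to them, so strike 3, 7 from Alice, Carol, Bob, Jack.
Bob's domain is down to {6}, so Bob = 6. Remove 6 from Alice, Hank.
Hank has just one choice, so Hank = 1. So Grace can't be 1.
No further eliminations apply; Kira can still be any of 3, 7.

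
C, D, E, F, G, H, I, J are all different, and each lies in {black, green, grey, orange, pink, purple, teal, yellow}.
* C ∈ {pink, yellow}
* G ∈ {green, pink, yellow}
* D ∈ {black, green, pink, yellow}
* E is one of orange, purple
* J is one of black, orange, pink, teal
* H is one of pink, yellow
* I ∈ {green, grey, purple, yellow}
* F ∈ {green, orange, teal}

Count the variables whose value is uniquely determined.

4

The 8 variables draw from only 8 values {black, green, grey, orange, pink, purple, teal, yellow}, so each is used; only I can be grey, hence I = grey.
The 7 still-open variables together cover exactly {black, green, orange, pink, purple, teal, yellow} — 7 values for 7 variables — and purple appears only in E's list, so E = purple.
C and H between them cover only {pink, yellow} — a naked pair. Remove those values from D, G, J.
G's domain is down to {green}, so G = green. Strike green from D, F.
D's domain is down to {black}, so D = black. Remove black from J.
Determined: D=black, E=purple, G=green, I=grey. The other variables each still have more than one consistent value. That makes 4.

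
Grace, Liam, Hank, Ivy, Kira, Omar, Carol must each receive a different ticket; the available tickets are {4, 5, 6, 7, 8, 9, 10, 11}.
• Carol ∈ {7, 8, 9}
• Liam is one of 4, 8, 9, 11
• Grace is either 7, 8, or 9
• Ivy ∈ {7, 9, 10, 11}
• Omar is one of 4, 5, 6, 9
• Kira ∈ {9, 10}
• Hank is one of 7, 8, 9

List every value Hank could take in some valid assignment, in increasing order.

Grace, Hank, Carol between them cover only {7, 8, 9} — a naked triple. Remove those values from Liam, Ivy, Kira, Omar.
Kira has just one choice, so Kira = 10. Eliminate 10 elsewhere: Ivy.
Ivy has just one choice, so Ivy = 11. Strike 11 from Liam.
Liam has just one choice, so Liam = 4. Eliminate 4 elsewhere: Omar.
No further eliminations apply; Hank can still be any of 7, 8, 9.

7, 8, 9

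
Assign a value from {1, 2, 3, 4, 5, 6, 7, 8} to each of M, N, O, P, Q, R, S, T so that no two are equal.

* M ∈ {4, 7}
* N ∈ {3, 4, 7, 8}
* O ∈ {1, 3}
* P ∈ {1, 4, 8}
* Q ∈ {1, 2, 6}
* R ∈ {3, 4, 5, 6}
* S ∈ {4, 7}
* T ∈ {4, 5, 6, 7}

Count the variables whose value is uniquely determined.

1

Among the 8 variables, 2 fits only Q (and all 8 values in {1, 2, 3, 4, 5, 6, 7, 8} must be used), so Q = 2.
M and S share exactly the 2 values {4, 7}; by pigeonhole those values go to them, so strike 4, 7 from N, P, R, T.
N, O, P share exactly the 3 values {1, 3, 8}; by pigeonhole those values go to them, so strike 1, 3, 8 from R.
Determined: Q=2. The other variables each still have more than one consistent value. That makes 1.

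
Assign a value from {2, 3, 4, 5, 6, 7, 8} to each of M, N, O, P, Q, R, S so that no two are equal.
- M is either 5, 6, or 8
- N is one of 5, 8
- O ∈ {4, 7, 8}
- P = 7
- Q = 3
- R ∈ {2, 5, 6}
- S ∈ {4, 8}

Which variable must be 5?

P must be 7 (only option left). So O can't be 7.
That leaves Q = 3.
The 5 still-open variables draw from only 5 values {2, 4, 5, 6, 8}, so each is used; only R can be 2, hence R = 2.
The 4 still-open variables together cover exactly {4, 5, 6, 8} — 4 values for 4 variables — and 6 appears only in M's list, so M = 6.
The 3 still-open variables together cover exactly {4, 5, 8} — 3 values for 3 variables — and 5 appears only in N's list, so N = 5.

N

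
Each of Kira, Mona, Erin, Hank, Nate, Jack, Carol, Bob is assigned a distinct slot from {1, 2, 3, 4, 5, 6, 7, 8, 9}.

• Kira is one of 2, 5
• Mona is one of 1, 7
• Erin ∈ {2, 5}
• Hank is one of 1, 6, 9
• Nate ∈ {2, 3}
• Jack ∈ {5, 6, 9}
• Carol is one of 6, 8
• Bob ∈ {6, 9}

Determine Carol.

8

The 8 variables draw from only 8 values {1, 2, 3, 5, 6, 7, 8, 9}, so each is used; only Nate can be 3, hence Nate = 3.
The 7 still-open variables together cover exactly {1, 2, 5, 6, 7, 8, 9} — 7 values for 7 variables — and 7 appears only in Mona's list, so Mona = 7.
The 6 still-open variables together cover exactly {1, 2, 5, 6, 8, 9} — 6 values for 6 variables — and 1 appears only in Hank's list, so Hank = 1.
The 5 still-open variables draw from only 5 values {2, 5, 6, 8, 9}, so each is used; only Carol can be 8, hence Carol = 8.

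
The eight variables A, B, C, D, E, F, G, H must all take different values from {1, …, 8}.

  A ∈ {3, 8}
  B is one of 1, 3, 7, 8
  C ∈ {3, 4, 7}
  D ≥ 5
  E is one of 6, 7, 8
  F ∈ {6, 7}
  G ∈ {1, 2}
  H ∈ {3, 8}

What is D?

5

The 8 variables together cover exactly {1, 2, 3, 4, 5, 6, 7, 8} — 8 values for 8 variables — and 2 appears only in G's list, so G = 2.
The 7 still-open variables together cover exactly {1, 3, 4, 5, 6, 7, 8} — 7 values for 7 variables — and 1 appears only in B's list, so B = 1.
The 6 still-open variables draw from only 6 values {3, 4, 5, 6, 7, 8}, so each is used; only C can be 4, hence C = 4.
The 5 still-open variables draw from only 5 values {3, 5, 6, 7, 8}, so each is used; only D can be 5, hence D = 5.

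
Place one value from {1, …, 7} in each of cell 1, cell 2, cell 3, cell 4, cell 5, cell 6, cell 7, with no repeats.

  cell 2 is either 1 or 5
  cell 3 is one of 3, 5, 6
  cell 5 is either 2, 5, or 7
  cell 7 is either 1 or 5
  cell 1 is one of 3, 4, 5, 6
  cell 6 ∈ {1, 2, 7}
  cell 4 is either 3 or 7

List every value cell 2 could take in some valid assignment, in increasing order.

1, 5

Among the 7 variables, 4 fits only cell 1 (and all 7 values in {1, 2, 3, 4, 5, 6, 7} must be used), so cell 1 = 4.
Among the 6 still-open variables, 6 fits only cell 3 (and all 6 values in {1, 2, 3, 5, 6, 7} must be used), so cell 3 = 6.
The 5 still-open variables draw from only 5 values {1, 2, 3, 5, 7}, so each is used; only cell 4 can be 3, hence cell 4 = 3.
cell 2 and cell 7 between them cover only {1, 5} — a naked pair. Remove those values from cell 5, cell 6.
No further eliminations apply; cell 2 can still be any of 1, 5.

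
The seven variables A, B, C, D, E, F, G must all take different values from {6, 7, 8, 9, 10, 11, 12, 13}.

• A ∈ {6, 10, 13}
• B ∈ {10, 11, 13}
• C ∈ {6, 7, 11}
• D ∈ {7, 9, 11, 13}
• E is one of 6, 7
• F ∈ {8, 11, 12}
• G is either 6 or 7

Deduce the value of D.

9

E and G between them cover only {6, 7} — a naked pair. Remove those values from A, C, D.
C has just one choice, so C = 11. Strike 11 from B, D, F.
A and B between them cover only {10, 13} — a naked pair. Remove those values from D.
So D = 9.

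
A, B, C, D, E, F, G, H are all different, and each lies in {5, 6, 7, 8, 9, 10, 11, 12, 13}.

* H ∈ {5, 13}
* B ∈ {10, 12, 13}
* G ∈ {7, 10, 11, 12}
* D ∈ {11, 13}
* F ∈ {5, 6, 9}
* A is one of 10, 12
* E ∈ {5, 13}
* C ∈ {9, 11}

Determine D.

The 8 variables together cover exactly {5, 6, 7, 9, 10, 11, 12, 13} — 8 values for 8 variables — and 6 appears only in F's list, so F = 6.
Among the 7 still-open variables, 7 fits only G (and all 7 values in {5, 7, 9, 10, 11, 12, 13} must be used), so G = 7.
The 6 still-open variables together cover exactly {5, 9, 10, 11, 12, 13} — 6 values for 6 variables — and 9 appears only in C's list, so C = 9.
The 5 still-open variables draw from only 5 values {5, 10, 11, 12, 13}, so each is used; only D can be 11, hence D = 11.

11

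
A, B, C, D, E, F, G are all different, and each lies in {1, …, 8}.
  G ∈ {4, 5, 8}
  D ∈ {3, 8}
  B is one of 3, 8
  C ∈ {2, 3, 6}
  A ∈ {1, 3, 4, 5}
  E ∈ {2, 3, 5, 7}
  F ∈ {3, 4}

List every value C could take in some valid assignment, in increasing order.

2, 6

B and D share exactly the 2 values {3, 8}; by pigeonhole those values go to them, so strike 3, 8 from A, C, E, F, G.
F has just one choice, so F = 4. Eliminate 4 elsewhere: A, G.
G must be 5 (only option left). So A, E can't be 5.
That leaves A = 1.
No further eliminations apply; C can still be any of 2, 6.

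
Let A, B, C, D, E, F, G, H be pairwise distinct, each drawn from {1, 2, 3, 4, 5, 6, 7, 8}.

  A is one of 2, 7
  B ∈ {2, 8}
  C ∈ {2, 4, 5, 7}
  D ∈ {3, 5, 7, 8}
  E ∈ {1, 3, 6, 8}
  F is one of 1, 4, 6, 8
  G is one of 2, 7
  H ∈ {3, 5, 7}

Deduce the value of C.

4

A and G between them cover only {2, 7} — a naked pair. Remove those values from B, C, D, H.
B must be 8 (only option left). Remove 8 from D, E, F.
D and H between them cover only {3, 5} — a naked pair. Remove those values from C, E.
So C = 4.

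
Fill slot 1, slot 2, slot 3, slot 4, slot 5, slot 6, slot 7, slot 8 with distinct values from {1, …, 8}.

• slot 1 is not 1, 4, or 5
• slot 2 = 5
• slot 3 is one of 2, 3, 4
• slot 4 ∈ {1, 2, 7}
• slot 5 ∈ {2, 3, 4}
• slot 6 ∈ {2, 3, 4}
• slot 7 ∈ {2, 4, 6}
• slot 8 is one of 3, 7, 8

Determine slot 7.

6

slot 2 must be 5 (only option left).
The 7 still-open variables together cover exactly {1, 2, 3, 4, 6, 7, 8} — 7 values for 7 variables — and 1 appears only in slot 4's list, so slot 4 = 1.
slot 3, slot 5, slot 6 share exactly the 3 values {2, 3, 4}; by pigeonhole those values go to them, so strike 2, 3, 4 from slot 1, slot 7, slot 8.
So slot 7 = 6.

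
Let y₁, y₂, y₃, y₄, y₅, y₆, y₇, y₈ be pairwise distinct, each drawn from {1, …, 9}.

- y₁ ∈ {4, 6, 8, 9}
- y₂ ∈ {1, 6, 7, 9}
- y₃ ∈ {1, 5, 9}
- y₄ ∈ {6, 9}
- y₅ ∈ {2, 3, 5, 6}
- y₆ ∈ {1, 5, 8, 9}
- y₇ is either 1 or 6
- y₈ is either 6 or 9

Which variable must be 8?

y₆

y₄ and y₈ between them cover only {6, 9} — a naked pair. Remove those values from y₁, y₂, y₃, y₅, y₆, y₇.
That leaves y₇ = 1. So y₂, y₃, y₆ can't be 1.
y₂ must be 7 (only option left).
That leaves y₃ = 5. Strike 5 from y₅, y₆.
So 8 goes to y₆.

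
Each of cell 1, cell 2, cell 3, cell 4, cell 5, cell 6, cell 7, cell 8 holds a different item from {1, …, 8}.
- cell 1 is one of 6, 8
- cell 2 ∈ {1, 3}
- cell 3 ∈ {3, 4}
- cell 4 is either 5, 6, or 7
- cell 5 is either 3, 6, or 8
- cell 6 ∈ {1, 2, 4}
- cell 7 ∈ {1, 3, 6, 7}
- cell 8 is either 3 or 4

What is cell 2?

The 8 variables draw from only 8 values {1, 2, 3, 4, 5, 6, 7, 8}, so each is used; only cell 6 can be 2, hence cell 6 = 2.
The 7 still-open variables together cover exactly {1, 3, 4, 5, 6, 7, 8} — 7 values for 7 variables — and 5 appears only in cell 4's list, so cell 4 = 5.
The 6 still-open variables together cover exactly {1, 3, 4, 6, 7, 8} — 6 values for 6 variables — and 7 appears only in cell 7's list, so cell 7 = 7.
Among the 5 still-open variables, 1 fits only cell 2 (and all 5 values in {1, 3, 4, 6, 8} must be used), so cell 2 = 1.

1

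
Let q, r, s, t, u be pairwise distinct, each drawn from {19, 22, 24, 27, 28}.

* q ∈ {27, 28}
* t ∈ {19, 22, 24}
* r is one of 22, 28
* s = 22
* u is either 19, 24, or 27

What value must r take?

s must be 22 (only option left). Strike 22 from r, t.
So r = 28.

28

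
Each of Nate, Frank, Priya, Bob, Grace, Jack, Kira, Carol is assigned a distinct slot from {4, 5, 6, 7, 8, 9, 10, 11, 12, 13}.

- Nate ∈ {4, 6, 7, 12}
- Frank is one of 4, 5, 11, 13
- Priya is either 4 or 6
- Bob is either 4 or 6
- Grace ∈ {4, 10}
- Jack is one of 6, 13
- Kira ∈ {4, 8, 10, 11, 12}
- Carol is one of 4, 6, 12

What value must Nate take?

Priya and Bob between them cover only {4, 6} — a naked pair. Remove those values from Nate, Frank, Grace, Jack, Kira, Carol.
That leaves Grace = 10. Remove 10 from Kira.
Jack's domain is down to {13}, so Jack = 13. So Frank can't be 13.
Carol's domain is down to {12}, so Carol = 12. So Nate, Kira can't be 12.
So Nate = 7.

7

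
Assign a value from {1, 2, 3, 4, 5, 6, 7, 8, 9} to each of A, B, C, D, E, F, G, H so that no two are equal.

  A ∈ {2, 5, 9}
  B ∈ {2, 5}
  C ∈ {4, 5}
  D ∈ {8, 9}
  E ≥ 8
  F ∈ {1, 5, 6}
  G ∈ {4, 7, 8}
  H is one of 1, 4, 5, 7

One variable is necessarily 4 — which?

Among the 8 variables, 6 fits only F (and all 8 values in {1, 2, 4, 5, 6, 7, 8, 9} must be used), so F = 6.
Among the 7 still-open variables, 1 fits only H (and all 7 values in {1, 2, 4, 5, 7, 8, 9} must be used), so H = 1.
Among the 6 still-open variables, 7 fits only G (and all 6 values in {2, 4, 5, 7, 8, 9} must be used), so G = 7.
Among the 5 still-open variables, 4 fits only C (and all 5 values in {2, 4, 5, 8, 9} must be used), so C = 4.

C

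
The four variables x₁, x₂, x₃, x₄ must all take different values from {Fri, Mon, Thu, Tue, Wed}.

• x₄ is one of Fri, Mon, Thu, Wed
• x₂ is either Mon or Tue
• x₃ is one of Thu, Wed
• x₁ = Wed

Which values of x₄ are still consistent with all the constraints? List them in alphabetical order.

Fri, Mon

x₁'s domain is down to {Wed}, so x₁ = Wed. Eliminate Wed elsewhere: x₃, x₄.
x₃'s domain is down to {Thu}, so x₃ = Thu. So x₄ can't be Thu.
No further eliminations apply; x₄ can still be any of Fri, Mon.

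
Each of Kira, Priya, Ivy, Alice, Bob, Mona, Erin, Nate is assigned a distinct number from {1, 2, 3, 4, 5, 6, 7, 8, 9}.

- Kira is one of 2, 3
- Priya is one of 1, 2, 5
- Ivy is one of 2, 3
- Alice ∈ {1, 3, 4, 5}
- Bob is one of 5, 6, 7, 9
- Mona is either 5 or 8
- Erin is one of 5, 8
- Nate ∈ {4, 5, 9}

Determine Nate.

Kira and Ivy share exactly the 2 values {2, 3}; by pigeonhole those values go to them, so strike 2, 3 from Priya, Alice.
Mona and Erin between them cover only {5, 8} — a naked pair. Remove those values from Priya, Alice, Bob, Nate.
Priya must be 1 (only option left). Remove 1 from Alice.
Alice's domain is down to {4}, so Alice = 4. Remove 4 from Nate.
So Nate = 9.

9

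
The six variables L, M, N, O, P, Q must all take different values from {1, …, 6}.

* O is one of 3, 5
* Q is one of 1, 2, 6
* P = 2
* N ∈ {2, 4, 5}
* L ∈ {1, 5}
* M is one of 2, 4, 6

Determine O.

3

P's domain is down to {2}, so P = 2. So M, N, Q can't be 2.
The 5 still-open variables together cover exactly {1, 3, 4, 5, 6} — 5 values for 5 variables — and 3 appears only in O's list, so O = 3.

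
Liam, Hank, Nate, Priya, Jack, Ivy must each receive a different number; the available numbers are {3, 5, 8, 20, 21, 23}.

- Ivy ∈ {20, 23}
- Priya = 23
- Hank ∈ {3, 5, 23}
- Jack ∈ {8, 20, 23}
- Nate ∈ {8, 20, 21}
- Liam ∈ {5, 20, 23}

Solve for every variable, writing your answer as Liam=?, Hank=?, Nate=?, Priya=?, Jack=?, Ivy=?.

Priya must be 23 (only option left). Eliminate 23 elsewhere: Liam, Hank, Jack, Ivy.
Ivy has just one choice, so Ivy = 20. So Liam, Nate, Jack can't be 20.
Liam must be 5 (only option left). Strike 5 from Hank.
Hank's domain is down to {3}, so Hank = 3.
Jack must be 8 (only option left). Strike 8 from Nate.
Nate has just one choice, so Nate = 21.

Liam=5, Hank=3, Nate=21, Priya=23, Jack=8, Ivy=20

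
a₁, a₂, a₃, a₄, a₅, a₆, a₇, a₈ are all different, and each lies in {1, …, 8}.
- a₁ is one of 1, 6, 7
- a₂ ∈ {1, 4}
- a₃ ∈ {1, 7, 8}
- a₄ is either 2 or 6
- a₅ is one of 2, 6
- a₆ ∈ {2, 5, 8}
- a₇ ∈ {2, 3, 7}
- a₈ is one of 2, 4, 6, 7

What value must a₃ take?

The 8 variables together cover exactly {1, 2, 3, 4, 5, 6, 7, 8} — 8 values for 8 variables — and 3 appears only in a₇'s list, so a₇ = 3.
The 7 still-open variables together cover exactly {1, 2, 4, 5, 6, 7, 8} — 7 values for 7 variables — and 5 appears only in a₆'s list, so a₆ = 5.
The 6 still-open variables draw from only 6 values {1, 2, 4, 6, 7, 8}, so each is used; only a₃ can be 8, hence a₃ = 8.

8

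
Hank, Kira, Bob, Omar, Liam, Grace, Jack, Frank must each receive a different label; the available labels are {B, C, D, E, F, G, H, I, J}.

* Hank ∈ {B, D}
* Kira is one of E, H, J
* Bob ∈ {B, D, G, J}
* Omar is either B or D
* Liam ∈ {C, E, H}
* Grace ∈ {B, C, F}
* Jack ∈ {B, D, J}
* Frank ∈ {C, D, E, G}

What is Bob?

G

The 8 variables draw from only 8 values {B, C, D, E, F, G, H, J}, so each is used; only Grace can be F, hence Grace = F.
The 2 variables Hank and Omar are confined to {B, D}, which locks those values in; drop them from Bob, Jack, Frank.
Jack's domain is down to {J}, so Jack = J. Eliminate J elsewhere: Kira, Bob.
So Bob = G.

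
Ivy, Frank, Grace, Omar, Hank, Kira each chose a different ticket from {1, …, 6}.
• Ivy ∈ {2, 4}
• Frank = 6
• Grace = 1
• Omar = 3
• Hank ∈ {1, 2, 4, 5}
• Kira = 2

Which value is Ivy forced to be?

Frank has just one choice, so Frank = 6.
Grace must be 1 (only option left). Remove 1 from Hank.
Omar has just one choice, so Omar = 3.
That leaves Kira = 2. Strike 2 from Ivy, Hank.
So Ivy = 4.

4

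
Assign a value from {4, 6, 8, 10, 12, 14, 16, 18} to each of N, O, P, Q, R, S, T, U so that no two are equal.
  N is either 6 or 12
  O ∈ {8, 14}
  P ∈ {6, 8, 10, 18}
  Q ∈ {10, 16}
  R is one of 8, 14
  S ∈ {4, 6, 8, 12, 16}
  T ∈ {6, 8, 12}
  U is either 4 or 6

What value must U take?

4

The 8 variables draw from only 8 values {4, 6, 8, 10, 12, 14, 16, 18}, so each is used; only P can be 18, hence P = 18.
The 7 still-open variables draw from only 7 values {4, 6, 8, 10, 12, 14, 16}, so each is used; only Q can be 10, hence Q = 10.
Among the 6 still-open variables, 16 fits only S (and all 6 values in {4, 6, 8, 12, 14, 16} must be used), so S = 16.
Among the 5 still-open variables, 4 fits only U (and all 5 values in {4, 6, 8, 12, 14} must be used), so U = 4.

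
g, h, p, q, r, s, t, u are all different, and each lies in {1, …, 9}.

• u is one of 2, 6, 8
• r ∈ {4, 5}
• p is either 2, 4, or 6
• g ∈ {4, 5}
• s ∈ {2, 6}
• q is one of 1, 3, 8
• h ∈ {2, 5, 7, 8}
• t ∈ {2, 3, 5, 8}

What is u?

Among the 8 variables, 1 fits only q (and all 8 values in {1, 2, 3, 4, 5, 6, 7, 8} must be used), so q = 1.
Among the 7 still-open variables, 3 fits only t (and all 7 values in {2, 3, 4, 5, 6, 7, 8} must be used), so t = 3.
The 6 still-open variables draw from only 6 values {2, 4, 5, 6, 7, 8}, so each is used; only h can be 7, hence h = 7.
The 5 still-open variables together cover exactly {2, 4, 5, 6, 8} — 5 values for 5 variables — and 8 appears only in u's list, so u = 8.

8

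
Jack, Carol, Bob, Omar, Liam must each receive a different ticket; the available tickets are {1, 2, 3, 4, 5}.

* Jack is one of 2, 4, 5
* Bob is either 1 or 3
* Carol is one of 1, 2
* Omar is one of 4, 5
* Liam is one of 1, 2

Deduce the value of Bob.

The 5 variables draw from only 5 values {1, 2, 3, 4, 5}, so each is used; only Bob can be 3, hence Bob = 3.

3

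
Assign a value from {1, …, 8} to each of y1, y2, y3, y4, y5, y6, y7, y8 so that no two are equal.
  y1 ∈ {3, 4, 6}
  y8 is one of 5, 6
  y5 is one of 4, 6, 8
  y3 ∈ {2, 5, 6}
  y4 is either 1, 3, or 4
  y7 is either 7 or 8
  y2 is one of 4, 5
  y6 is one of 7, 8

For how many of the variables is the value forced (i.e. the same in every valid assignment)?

The 8 variables draw from only 8 values {1, 2, 3, 4, 5, 6, 7, 8}, so each is used; only y4 can be 1, hence y4 = 1.
The 7 still-open variables together cover exactly {2, 3, 4, 5, 6, 7, 8} — 7 values for 7 variables — and 2 appears only in y3's list, so y3 = 2.
The 6 still-open variables together cover exactly {3, 4, 5, 6, 7, 8} — 6 values for 6 variables — and 3 appears only in y1's list, so y1 = 3.
y6 and y7 between them cover only {7, 8} — a naked pair. Remove those values from y5.
Determined: y1=3, y3=2, y4=1. The other variables each still have more than one consistent value. That makes 3.

3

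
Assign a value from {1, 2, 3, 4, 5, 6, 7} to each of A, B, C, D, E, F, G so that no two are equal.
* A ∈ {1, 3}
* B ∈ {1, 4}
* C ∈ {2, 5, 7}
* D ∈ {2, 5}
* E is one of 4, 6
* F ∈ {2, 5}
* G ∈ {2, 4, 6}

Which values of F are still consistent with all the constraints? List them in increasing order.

The 7 variables draw from only 7 values {1, 2, 3, 4, 5, 6, 7}, so each is used; only A can be 3, hence A = 3.
The 6 still-open variables draw from only 6 values {1, 2, 4, 5, 6, 7}, so each is used; only B can be 1, hence B = 1.
Among the 5 still-open variables, 7 fits only C (and all 5 values in {2, 4, 5, 6, 7} must be used), so C = 7.
D and F share exactly the 2 values {2, 5}; by pigeonhole those values go to them, so strike 2, 5 from G.
No further eliminations apply; F can still be any of 2, 5.

2, 5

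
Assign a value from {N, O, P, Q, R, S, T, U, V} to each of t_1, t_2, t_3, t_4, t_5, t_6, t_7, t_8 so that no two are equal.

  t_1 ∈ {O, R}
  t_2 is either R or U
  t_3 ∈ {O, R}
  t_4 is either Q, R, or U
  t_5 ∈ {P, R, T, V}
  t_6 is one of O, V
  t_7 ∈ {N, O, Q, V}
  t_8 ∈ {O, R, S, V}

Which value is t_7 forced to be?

t_1 and t_3 share exactly the 2 values {O, R}; by pigeonhole those values go to them, so strike O, R from t_2, t_4, t_5, t_6, t_7, t_8.
t_2 must be U (only option left). Eliminate U elsewhere: t_4.
That leaves t_4 = Q. Strike Q from t_7.
t_6 has just one choice, so t_6 = V. Eliminate V elsewhere: t_5, t_7, t_8.
So t_7 = N.

N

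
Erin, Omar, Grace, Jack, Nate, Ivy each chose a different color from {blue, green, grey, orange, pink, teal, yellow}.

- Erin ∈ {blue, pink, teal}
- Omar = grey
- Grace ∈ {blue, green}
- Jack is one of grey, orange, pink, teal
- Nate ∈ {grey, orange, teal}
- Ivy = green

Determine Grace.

blue

Omar must be grey (only option left). Remove grey from Jack, Nate.
Ivy has just one choice, so Ivy = green. Remove green from Grace.
So Grace = blue.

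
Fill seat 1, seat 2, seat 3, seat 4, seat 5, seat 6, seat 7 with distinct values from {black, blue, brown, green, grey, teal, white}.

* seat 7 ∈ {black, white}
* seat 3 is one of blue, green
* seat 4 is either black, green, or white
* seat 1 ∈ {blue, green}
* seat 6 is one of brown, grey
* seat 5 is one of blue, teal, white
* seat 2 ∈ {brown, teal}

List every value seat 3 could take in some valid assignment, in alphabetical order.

Among the 7 variables, grey fits only seat 6 (and all 7 values in {black, blue, brown, green, grey, teal, white} must be used), so seat 6 = grey.
Among the 6 still-open variables, brown fits only seat 2 (and all 6 values in {black, blue, brown, green, teal, white} must be used), so seat 2 = brown.
The 5 still-open variables draw from only 5 values {black, blue, green, teal, white}, so each is used; only seat 5 can be teal, hence seat 5 = teal.
The 2 variables seat 1 and seat 3 are confined to {blue, green}, which locks those values in; drop them from seat 4.
No further eliminations apply; seat 3 can still be any of blue, green.

blue, green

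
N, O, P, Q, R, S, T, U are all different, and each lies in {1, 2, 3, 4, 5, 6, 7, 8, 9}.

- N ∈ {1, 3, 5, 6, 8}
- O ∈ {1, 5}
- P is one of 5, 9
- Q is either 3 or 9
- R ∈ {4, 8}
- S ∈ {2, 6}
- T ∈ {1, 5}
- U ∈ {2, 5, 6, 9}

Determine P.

9

The 8 variables draw from only 8 values {1, 2, 3, 4, 5, 6, 8, 9}, so each is used; only R can be 4, hence R = 4.
The 7 still-open variables draw from only 7 values {1, 2, 3, 5, 6, 8, 9}, so each is used; only N can be 8, hence N = 8.
The 6 still-open variables draw from only 6 values {1, 2, 3, 5, 6, 9}, so each is used; only Q can be 3, hence Q = 3.
O and T between them cover only {1, 5} — a naked pair. Remove those values from P, U.
So P = 9.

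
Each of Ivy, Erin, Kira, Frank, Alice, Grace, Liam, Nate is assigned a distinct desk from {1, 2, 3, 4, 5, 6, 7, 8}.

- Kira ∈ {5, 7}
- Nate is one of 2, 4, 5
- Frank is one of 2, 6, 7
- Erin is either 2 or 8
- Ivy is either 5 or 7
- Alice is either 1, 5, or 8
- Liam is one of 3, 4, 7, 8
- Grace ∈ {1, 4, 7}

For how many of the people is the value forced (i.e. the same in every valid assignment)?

The 8 variables together cover exactly {1, 2, 3, 4, 5, 6, 7, 8} — 8 values for 8 variables — and 3 appears only in Liam's list, so Liam = 3.
The 7 still-open variables together cover exactly {1, 2, 4, 5, 6, 7, 8} — 7 values for 7 variables — and 6 appears only in Frank's list, so Frank = 6.
Ivy and Kira between them cover only {5, 7} — a naked pair. Remove those values from Alice, Grace, Nate.
Determined: Frank=6, Liam=3. The other people each still have more than one consistent value. That makes 2.

2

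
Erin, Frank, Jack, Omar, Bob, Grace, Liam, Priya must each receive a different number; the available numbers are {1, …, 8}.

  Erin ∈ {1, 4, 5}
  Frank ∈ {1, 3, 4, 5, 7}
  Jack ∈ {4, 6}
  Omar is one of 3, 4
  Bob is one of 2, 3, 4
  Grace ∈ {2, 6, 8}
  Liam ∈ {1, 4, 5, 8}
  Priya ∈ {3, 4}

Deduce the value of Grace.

Among the 8 variables, 7 fits only Frank (and all 8 values in {1, 2, 3, 4, 5, 6, 7, 8} must be used), so Frank = 7.
Omar and Priya between them cover only {3, 4} — a naked pair. Remove those values from Erin, Jack, Bob, Liam.
That leaves Jack = 6. So Grace can't be 6.
Bob's domain is down to {2}, so Bob = 2. So Grace can't be 2.
So Grace = 8.

8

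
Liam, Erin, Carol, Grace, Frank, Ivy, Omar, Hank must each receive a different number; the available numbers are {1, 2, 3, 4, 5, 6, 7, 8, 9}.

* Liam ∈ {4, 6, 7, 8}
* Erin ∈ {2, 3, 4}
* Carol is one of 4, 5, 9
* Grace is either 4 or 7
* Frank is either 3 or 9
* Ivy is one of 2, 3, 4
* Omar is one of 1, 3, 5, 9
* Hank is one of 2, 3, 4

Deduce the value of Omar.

Erin, Ivy, Hank share exactly the 3 values {2, 3, 4}; by pigeonhole those values go to them, so strike 2, 3, 4 from Liam, Carol, Grace, Frank, Omar.
Grace has just one choice, so Grace = 7. Strike 7 from Liam.
Frank has just one choice, so Frank = 9. Remove 9 from Carol, Omar.
Carol must be 5 (only option left). Strike 5 from Omar.
So Omar = 1.

1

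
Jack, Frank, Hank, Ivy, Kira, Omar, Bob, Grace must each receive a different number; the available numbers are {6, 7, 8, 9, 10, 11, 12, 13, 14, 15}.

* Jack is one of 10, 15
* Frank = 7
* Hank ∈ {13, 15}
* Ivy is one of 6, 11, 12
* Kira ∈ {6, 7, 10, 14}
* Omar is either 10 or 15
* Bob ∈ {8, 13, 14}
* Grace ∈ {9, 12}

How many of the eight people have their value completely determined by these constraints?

Frank has just one choice, so Frank = 7. Eliminate 7 elsewhere: Kira.
Jack and Omar share exactly the 2 values {10, 15}; by pigeonhole those values go to them, so strike 10, 15 from Hank, Kira.
Hank has just one choice, so Hank = 13. So Bob can't be 13.
Determined: Frank=7, Hank=13. The other people each still have more than one consistent value. That makes 2.

2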